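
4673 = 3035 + 1638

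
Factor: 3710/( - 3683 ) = -2^1*5^1*7^1*29^(-1)*53^1*127^(  -  1) 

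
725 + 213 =938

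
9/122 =9/122=0.07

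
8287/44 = 8287/44 = 188.34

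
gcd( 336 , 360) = 24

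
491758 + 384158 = 875916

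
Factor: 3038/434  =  7 = 7^1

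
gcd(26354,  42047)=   1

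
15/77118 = 5/25706=0.00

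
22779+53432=76211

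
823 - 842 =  - 19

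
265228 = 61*4348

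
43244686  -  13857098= 29387588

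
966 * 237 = 228942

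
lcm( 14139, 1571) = 14139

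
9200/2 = 4600 =4600.00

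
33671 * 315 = 10606365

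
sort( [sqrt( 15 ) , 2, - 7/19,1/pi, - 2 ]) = [ - 2, - 7/19,1/pi, 2, sqrt( 15)]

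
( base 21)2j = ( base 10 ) 61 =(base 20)31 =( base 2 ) 111101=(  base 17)3a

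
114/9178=57/4589 = 0.01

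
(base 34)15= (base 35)14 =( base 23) 1g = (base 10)39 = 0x27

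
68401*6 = 410406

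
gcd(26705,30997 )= 1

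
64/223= 64/223 =0.29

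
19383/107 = 181+16/107 =181.15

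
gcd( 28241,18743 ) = 1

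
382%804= 382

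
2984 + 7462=10446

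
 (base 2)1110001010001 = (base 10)7249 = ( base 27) 9PD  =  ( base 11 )54a0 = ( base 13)33B8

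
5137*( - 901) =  - 4628437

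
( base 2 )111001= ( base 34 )1n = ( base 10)57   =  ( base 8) 71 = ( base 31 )1q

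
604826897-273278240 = 331548657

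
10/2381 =10/2381 =0.00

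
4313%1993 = 327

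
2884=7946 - 5062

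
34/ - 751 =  -1+717/751 = -0.05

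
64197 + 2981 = 67178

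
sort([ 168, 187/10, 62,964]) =[ 187/10,62,168, 964]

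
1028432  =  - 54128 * ( - 19)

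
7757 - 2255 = 5502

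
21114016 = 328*64372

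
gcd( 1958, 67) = 1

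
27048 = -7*( - 3864 )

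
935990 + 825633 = 1761623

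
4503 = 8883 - 4380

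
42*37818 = 1588356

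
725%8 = 5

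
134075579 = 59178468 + 74897111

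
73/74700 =73/74700 =0.00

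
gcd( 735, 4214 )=49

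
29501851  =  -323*( - 91337) 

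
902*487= 439274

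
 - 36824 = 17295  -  54119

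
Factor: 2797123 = 7^1  *19^1 * 21031^1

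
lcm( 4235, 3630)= 25410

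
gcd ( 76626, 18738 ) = 54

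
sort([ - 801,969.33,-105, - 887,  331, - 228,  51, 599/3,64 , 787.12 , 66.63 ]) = [ - 887, - 801, - 228, - 105,51, 64,66.63,  599/3,  331 , 787.12,969.33]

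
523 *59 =30857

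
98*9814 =961772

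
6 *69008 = 414048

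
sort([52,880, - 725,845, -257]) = [ - 725, - 257,52,  845,880]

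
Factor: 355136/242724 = 496/339 = 2^4*3^( - 1 )*31^1*113^( - 1)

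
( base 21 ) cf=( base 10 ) 267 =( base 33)83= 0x10b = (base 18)EF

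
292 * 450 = 131400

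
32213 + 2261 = 34474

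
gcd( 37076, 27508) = 1196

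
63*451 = 28413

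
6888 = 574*12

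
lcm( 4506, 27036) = 27036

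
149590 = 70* 2137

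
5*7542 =37710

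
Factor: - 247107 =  - 3^1 * 7^2*41^2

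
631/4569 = 631/4569 = 0.14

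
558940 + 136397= 695337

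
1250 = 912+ 338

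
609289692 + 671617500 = 1280907192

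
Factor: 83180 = 2^2*5^1*4159^1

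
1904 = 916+988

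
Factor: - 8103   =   - 3^1*37^1*73^1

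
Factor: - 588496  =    -  2^4*36781^1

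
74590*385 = 28717150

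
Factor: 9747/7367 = 3^3*19^2 * 53^( - 1)*139^( -1)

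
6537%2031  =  444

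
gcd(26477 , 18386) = 29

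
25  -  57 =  - 32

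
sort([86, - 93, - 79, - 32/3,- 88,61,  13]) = [ - 93, - 88, - 79,-32/3, 13,61,86] 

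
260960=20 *13048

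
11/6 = 1+5/6 = 1.83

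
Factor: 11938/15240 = 47/60 = 2^( - 2 ) * 3^( - 1 )*5^ (-1)*47^1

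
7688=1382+6306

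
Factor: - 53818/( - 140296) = 2^( - 2 )*13^( - 1 )*19^( - 1 )*379^1 = 379/988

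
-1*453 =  - 453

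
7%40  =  7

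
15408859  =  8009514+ 7399345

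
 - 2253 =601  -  2854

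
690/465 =1+15/31 =1.48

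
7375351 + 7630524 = 15005875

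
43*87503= 3762629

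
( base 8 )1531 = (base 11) 70a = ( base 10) 857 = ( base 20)22h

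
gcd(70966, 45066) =518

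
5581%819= 667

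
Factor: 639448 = 2^3* 67^1*1193^1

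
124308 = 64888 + 59420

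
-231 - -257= 26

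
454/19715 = 454/19715=0.02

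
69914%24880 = 20154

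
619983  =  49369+570614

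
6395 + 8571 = 14966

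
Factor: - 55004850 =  - 2^1*3^2 * 5^2*31^1*3943^1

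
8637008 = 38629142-29992134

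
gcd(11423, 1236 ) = 1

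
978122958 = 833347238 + 144775720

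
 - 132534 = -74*1791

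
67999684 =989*68756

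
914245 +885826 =1800071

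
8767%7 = 3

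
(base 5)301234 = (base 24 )geh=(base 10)9569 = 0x2561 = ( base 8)22541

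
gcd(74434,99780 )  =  2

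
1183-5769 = -4586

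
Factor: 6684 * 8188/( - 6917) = -2^4*3^1*23^1 * 89^1*557^1* 6917^(-1) = - 54728592/6917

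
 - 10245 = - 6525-3720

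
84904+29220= 114124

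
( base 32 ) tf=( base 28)15j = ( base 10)943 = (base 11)788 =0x3af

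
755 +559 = 1314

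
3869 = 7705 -3836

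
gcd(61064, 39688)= 8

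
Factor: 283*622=176026 =2^1*283^1 * 311^1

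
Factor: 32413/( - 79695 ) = - 3^( - 2 )*5^ (- 1 )*7^( - 1 )*11^( -1)*23^(-1 )*32413^1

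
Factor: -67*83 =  - 67^1*83^1 = -5561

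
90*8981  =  808290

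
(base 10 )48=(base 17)2e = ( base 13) 39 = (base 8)60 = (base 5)143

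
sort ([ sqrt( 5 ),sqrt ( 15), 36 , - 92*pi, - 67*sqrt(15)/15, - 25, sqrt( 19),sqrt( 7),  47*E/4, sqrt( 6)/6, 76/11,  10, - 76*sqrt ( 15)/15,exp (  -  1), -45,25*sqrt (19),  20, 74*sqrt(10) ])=[ - 92 * pi,-45, - 25,  -  76*sqrt (15 ) /15, - 67*sqrt (15)/15, exp(- 1) , sqrt( 6) /6, sqrt(5 ), sqrt(7), sqrt(15), sqrt(19 ),  76/11,10, 20, 47 * E/4,36,25*sqrt( 19),74*sqrt( 10)]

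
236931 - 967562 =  - 730631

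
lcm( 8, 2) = 8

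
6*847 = 5082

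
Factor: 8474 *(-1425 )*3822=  - 2^2*3^2*5^2*  7^2*13^1 * 19^2 * 223^1 = - 46152369900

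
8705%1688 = 265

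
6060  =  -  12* ( - 505)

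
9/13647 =3/4549 =0.00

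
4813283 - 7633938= - 2820655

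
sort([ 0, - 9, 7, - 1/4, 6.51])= [ - 9, - 1/4,  0,6.51, 7]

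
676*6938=4690088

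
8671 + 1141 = 9812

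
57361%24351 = 8659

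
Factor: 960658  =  2^1*480329^1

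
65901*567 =37365867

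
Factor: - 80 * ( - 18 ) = 1440 = 2^5*3^2 * 5^1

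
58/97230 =29/48615 = 0.00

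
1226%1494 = 1226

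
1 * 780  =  780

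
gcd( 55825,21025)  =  725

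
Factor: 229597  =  439^1*523^1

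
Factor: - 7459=  -  7459^1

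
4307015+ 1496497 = 5803512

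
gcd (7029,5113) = 1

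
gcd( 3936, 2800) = 16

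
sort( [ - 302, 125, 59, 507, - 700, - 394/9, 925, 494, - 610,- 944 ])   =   [ - 944, - 700 ,-610, -302, -394/9,59,125, 494,507, 925 ]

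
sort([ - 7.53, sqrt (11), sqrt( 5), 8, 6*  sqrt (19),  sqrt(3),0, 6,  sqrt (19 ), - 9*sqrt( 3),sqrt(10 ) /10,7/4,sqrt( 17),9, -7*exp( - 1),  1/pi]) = [ - 9*sqrt( 3 ) ,-7.53, - 7*exp( - 1),0, sqrt( 10)/10,1/pi, sqrt( 3)  ,  7/4, sqrt( 5), sqrt(11),sqrt(17), sqrt(19), 6,  8, 9, 6*sqrt( 19 )] 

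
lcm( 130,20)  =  260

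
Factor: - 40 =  - 2^3*5^1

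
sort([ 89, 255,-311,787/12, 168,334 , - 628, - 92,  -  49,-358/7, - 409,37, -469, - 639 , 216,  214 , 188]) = [ - 639, - 628 , - 469, - 409, - 311, - 92, -358/7 , - 49, 37,787/12,89,168, 188, 214,216,255,334]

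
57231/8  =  57231/8 = 7153.88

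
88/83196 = 22/20799 = 0.00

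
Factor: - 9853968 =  - 2^4*3^1  *29^1*7079^1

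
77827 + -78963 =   -  1136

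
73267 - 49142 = 24125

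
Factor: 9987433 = 9987433^1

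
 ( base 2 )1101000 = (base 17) 62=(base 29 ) 3h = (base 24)48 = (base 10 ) 104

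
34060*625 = 21287500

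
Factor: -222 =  - 2^1*3^1 * 37^1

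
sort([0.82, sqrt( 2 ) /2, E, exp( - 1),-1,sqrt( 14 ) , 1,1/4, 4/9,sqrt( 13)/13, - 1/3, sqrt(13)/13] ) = [ - 1,- 1/3, 1/4, sqrt( 13 )/13,sqrt( 13)/13, exp( -1 ),4/9, sqrt( 2 ) /2, 0.82 , 1,E , sqrt( 14 )]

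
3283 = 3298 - 15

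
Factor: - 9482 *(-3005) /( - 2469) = -28493410/2469 = -2^1*3^ ( - 1)*5^1*11^1*431^1*601^1*823^(-1) 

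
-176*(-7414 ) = 1304864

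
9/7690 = 9/7690   =  0.00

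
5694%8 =6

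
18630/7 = 18630/7 = 2661.43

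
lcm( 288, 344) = 12384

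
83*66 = 5478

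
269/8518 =269/8518=0.03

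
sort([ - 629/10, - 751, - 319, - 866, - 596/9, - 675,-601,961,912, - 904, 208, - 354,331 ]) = [  -  904, - 866, - 751, - 675,-601, - 354 , - 319, - 596/9, - 629/10, 208, 331,912,961]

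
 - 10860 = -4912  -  5948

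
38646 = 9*4294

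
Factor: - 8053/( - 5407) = 5407^( - 1 )*8053^1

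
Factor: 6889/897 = 3^( - 1)*13^( - 1 )*23^(- 1)*83^2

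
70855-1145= 69710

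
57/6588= 19/2196 = 0.01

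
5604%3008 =2596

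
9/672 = 3/224 = 0.01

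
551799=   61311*9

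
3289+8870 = 12159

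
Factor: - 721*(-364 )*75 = 2^2*3^1*5^2*7^2*13^1*103^1= 19683300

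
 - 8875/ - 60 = 1775/12 = 147.92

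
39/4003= 39/4003 = 0.01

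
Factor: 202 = 2^1 * 101^1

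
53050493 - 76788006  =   - 23737513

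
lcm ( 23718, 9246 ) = 545514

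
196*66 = 12936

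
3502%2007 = 1495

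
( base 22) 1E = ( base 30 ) 16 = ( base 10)36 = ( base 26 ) 1a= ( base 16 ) 24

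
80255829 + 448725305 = 528981134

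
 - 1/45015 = - 1 + 45014/45015=-  0.00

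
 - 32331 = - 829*39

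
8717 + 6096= 14813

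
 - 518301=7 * ( - 74043 ) 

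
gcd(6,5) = 1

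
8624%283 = 134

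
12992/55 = 236 + 12/55 = 236.22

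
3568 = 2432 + 1136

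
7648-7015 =633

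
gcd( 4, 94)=2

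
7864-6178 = 1686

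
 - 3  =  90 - 93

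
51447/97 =51447/97 = 530.38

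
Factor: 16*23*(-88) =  - 2^7*11^1*23^1 =- 32384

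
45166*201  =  9078366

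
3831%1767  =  297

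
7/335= 7/335 = 0.02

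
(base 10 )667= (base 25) 11h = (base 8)1233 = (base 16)29B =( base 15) 2e7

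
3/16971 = 1/5657=0.00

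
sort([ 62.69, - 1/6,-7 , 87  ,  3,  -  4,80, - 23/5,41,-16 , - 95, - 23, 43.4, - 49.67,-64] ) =[ - 95, - 64, - 49.67,-23, - 16, - 7 , - 23/5, - 4, - 1/6,  3 , 41, 43.4,62.69, 80, 87]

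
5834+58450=64284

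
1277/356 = 3 + 209/356 = 3.59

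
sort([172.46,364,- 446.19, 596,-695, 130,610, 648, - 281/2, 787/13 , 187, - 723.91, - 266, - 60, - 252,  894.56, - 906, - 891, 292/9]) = [ - 906, -891,-723.91 ,- 695, - 446.19, - 266,-252, - 281/2, - 60,292/9, 787/13,130, 172.46, 187,364, 596,610,648, 894.56]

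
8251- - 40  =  8291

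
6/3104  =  3/1552  =  0.00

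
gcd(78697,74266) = 1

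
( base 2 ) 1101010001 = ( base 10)849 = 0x351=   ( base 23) 1DL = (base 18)2b3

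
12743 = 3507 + 9236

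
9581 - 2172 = 7409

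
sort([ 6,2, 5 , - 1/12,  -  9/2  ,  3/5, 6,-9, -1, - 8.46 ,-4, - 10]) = [ -10,  -  9,-8.46 ,-9/2, - 4,  -  1 , - 1/12, 3/5,2, 5,6,6]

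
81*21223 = 1719063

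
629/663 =37/39 =0.95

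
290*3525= 1022250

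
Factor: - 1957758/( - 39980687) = 2^1*3^1*11^1 * 29663^1 * 39980687^( - 1)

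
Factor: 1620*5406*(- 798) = -2^4*3^6 *5^1*7^1 * 17^1 *19^1 *53^1=- 6988660560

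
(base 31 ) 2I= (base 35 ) 2a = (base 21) 3H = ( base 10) 80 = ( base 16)50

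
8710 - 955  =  7755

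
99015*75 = 7426125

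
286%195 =91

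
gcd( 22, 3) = 1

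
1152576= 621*1856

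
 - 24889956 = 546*( - 45586)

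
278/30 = 9 + 4/15= 9.27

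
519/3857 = 519/3857 = 0.13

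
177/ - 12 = -15  +  1/4=   - 14.75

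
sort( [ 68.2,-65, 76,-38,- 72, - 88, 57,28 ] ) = [-88,-72,-65, - 38,28,57, 68.2,76]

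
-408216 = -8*51027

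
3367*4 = 13468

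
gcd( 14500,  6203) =1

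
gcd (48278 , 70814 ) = 2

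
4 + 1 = 5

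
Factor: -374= -2^1*11^1*17^1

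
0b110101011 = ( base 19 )139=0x1AB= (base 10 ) 427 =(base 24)hj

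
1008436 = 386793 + 621643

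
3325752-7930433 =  - 4604681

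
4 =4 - 0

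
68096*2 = 136192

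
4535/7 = 647 + 6/7 = 647.86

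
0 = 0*6037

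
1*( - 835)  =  -835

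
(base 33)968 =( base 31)acp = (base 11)7578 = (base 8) 23427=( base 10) 10007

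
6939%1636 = 395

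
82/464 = 41/232 = 0.18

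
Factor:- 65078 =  -2^1 * 13^1 * 2503^1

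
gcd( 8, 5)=1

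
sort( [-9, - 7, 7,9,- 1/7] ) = [ - 9,  -  7,  -  1/7,7,9 ] 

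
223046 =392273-169227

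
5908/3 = 5908/3 = 1969.33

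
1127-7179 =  - 6052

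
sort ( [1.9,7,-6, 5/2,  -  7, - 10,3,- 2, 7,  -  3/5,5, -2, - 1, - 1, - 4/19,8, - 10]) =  [ - 10, - 10, - 7, - 6, - 2, - 2, - 1,-1, - 3/5, - 4/19,  1.9, 5/2, 3, 5, 7,7, 8 ]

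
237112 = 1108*214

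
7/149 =7/149 = 0.05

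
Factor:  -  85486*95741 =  - 8184515126 = - 2^1*19^1*5039^1*42743^1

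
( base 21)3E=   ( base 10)77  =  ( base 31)2F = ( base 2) 1001101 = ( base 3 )2212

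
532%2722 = 532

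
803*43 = 34529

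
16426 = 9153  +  7273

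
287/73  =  287/73= 3.93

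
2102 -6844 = -4742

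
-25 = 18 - 43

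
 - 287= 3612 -3899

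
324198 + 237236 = 561434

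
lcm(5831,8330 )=58310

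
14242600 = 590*24140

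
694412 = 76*9137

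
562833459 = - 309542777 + 872376236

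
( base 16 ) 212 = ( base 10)530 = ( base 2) 1000010010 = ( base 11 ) 442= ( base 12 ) 382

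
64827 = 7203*9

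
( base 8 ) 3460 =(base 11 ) 1423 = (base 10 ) 1840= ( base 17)664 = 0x730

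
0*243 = 0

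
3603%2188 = 1415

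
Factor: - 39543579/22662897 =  - 13181193/7554299= - 3^2 * 19^2*4057^1*7554299^(  -  1) 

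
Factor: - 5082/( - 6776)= 2^ ( - 2)*3^1 = 3/4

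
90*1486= 133740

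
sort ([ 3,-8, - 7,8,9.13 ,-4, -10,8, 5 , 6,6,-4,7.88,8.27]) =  [ - 10, - 8,-7, - 4, - 4,3,  5, 6, 6,7.88, 8, 8,  8.27,  9.13 ]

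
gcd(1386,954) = 18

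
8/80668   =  2/20167 = 0.00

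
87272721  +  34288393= 121561114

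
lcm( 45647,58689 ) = 410823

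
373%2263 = 373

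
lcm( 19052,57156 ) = 57156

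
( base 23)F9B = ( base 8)17731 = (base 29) 9K4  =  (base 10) 8153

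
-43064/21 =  - 6152/3 = - 2050.67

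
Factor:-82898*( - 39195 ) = 2^1*3^2*5^1*13^1*67^1 * 181^1*229^1 =3249187110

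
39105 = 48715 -9610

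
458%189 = 80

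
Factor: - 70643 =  - 41^1*1723^1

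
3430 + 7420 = 10850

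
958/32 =479/16 = 29.94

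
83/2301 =83/2301 =0.04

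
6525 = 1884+4641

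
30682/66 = 464 + 29/33   =  464.88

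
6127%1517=59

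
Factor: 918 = 2^1*3^3*17^1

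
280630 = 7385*38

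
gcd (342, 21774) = 114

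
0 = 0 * 830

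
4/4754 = 2/2377  =  0.00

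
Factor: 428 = 2^2 * 107^1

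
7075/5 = 1415 = 1415.00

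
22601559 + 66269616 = 88871175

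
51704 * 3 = 155112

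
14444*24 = 346656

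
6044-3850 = 2194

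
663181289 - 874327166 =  -211145877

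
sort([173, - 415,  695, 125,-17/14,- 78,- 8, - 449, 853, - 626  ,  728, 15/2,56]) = [ - 626 , - 449,-415,-78, - 8, - 17/14,15/2,56, 125,173,695, 728 , 853 ] 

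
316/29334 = 158/14667 = 0.01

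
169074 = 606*279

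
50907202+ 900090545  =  950997747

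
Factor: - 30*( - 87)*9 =23490=   2^1*3^4*5^1*29^1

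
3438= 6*573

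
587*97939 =57490193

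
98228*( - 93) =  - 9135204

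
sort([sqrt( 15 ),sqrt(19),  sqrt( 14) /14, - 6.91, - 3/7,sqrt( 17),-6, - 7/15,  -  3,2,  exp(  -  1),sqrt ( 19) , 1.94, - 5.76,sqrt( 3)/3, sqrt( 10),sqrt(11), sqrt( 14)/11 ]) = [ - 6.91,-6, - 5.76,-3, - 7/15,  -  3/7, sqrt(14)/14, sqrt( 14) /11 , exp( - 1), sqrt( 3 ) /3,1.94 , 2,sqrt( 10),sqrt( 11), sqrt( 15),sqrt( 17),sqrt( 19 ),sqrt( 19)]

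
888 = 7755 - 6867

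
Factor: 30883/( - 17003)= -89/49 = - 7^( - 2 )*89^1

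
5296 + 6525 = 11821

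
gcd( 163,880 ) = 1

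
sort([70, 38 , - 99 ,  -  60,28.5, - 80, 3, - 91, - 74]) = [ - 99, - 91, - 80, - 74, - 60, 3, 28.5, 38, 70 ]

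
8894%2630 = 1004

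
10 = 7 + 3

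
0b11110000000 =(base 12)1140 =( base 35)1JU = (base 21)479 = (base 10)1920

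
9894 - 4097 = 5797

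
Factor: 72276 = 2^2*3^1*19^1*317^1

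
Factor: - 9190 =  - 2^1 *5^1*919^1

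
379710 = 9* 42190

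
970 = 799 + 171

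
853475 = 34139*25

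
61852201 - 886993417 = -825141216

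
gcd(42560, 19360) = 160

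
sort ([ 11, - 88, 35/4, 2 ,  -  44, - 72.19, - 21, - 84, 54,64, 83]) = [  -  88, - 84, - 72.19,-44,  -  21 , 2, 35/4, 11, 54,  64, 83 ]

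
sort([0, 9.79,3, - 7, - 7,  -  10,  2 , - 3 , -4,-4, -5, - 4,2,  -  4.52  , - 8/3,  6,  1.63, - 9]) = [ - 10, - 9, - 7, - 7,- 5, - 4.52, - 4, - 4, - 4, - 3,-8/3, 0, 1.63,2,  2, 3,  6,9.79 ] 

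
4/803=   4/803 =0.00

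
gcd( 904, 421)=1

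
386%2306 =386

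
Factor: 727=727^1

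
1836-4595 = -2759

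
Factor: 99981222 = 2^1*3^1 * 11^1 * 1514867^1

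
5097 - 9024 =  -3927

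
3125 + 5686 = 8811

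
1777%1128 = 649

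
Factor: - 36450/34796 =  - 2^( - 1 )*3^6*5^2*8699^ ( - 1)= - 18225/17398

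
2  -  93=  -  91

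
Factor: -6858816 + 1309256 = - 2^3* 5^1*138739^1 = - 5549560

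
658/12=54 + 5/6 =54.83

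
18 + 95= 113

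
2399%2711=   2399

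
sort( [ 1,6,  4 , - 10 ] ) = [ - 10, 1, 4, 6]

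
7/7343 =1/1049 = 0.00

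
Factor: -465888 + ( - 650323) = - 1116211 = -103^1*10837^1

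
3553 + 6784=10337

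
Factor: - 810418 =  - 2^1*7^1 * 107^1*541^1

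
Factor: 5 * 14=2^1*5^1 * 7^1=70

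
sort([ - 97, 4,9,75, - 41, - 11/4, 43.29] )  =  [-97, - 41 , - 11/4,4,9,43.29,75 ]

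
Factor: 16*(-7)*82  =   - 9184  =  - 2^5 * 7^1 * 41^1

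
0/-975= 0/1  =  - 0.00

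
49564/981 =50 + 514/981  =  50.52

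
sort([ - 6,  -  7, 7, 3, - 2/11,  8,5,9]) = [ - 7, - 6, - 2/11,3, 5, 7, 8,  9 ]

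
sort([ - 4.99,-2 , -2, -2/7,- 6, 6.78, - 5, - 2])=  [ - 6, - 5,-4.99, - 2, - 2, - 2, - 2/7,  6.78]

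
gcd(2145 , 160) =5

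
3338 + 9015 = 12353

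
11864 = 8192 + 3672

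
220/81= 220/81 = 2.72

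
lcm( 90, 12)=180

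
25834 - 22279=3555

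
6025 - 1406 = 4619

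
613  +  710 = 1323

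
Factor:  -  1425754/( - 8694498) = 712877/4347249 = 3^(- 1 )* 11^1*97^( - 1)*229^1*283^1*14939^( - 1 )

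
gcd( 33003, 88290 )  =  9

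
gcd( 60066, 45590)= 94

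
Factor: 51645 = 3^1*5^1*11^1*313^1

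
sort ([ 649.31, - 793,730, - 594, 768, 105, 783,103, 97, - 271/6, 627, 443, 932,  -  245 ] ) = [-793, - 594, - 245,- 271/6, 97, 103, 105, 443,627,649.31,730,768,783, 932] 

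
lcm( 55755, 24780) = 223020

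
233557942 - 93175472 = 140382470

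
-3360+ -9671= - 13031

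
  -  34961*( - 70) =2447270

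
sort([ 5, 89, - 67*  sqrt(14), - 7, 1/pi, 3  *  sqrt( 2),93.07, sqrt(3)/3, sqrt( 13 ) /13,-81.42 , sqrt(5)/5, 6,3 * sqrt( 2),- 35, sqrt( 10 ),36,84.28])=[ -67*sqrt (14), - 81.42, - 35, - 7,  sqrt (13)/13, 1/pi,sqrt(5) /5,  sqrt(3)/3, sqrt (10), 3*sqrt( 2), 3*sqrt(2),5 , 6 , 36 , 84.28, 89,93.07] 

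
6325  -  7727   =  - 1402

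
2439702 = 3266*747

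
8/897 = 8/897 = 0.01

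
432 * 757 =327024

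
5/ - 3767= - 1 +3762/3767 =- 0.00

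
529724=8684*61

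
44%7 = 2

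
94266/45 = 10474/5 = 2094.80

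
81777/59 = 81777/59 = 1386.05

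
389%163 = 63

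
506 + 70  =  576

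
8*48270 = 386160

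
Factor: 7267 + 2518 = 9785 = 5^1*19^1 * 103^1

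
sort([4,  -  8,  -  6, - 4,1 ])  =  [ -8, - 6, - 4,1, 4] 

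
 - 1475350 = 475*( - 3106 ) 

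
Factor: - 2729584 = - 2^4*11^1*13^1*1193^1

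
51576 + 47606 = 99182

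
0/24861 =0 = 0.00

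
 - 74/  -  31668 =37/15834 = 0.00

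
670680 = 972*690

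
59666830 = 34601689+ 25065141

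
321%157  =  7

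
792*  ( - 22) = -17424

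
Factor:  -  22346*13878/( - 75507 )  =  2^2*3^2*257^1*11173^1*25169^ ( - 1)= 103372596/25169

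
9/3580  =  9/3580=   0.00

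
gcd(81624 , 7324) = 4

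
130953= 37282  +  93671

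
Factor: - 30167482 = -2^1*29^1*520129^1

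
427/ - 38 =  - 12 + 29/38 = -11.24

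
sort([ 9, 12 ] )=[ 9, 12 ] 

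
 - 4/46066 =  - 2/23033  =  - 0.00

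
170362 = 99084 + 71278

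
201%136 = 65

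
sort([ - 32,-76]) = [ - 76, - 32]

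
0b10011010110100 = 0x26B4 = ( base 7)40613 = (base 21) 119h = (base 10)9908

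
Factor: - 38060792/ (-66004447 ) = 2^3*7^1*11^2*41^1*67^ ( - 1)*89^( - 1)*137^1*11069^(-1)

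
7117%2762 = 1593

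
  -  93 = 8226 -8319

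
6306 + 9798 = 16104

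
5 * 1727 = 8635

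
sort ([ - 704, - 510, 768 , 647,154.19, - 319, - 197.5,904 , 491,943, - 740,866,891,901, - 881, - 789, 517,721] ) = [ - 881,-789, -740, - 704, - 510, - 319, - 197.5 , 154.19,491,517,647,721,768,866,  891,901 , 904,943]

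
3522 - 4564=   -  1042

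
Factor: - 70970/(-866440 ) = 2^( - 2) * 47^1*151^1 * 21661^(- 1) = 7097/86644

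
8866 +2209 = 11075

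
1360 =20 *68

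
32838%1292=538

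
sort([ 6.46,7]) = [6.46,7]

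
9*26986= 242874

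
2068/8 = 258 + 1/2 = 258.50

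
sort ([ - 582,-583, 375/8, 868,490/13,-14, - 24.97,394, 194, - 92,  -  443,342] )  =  [ - 583,-582, - 443,-92, - 24.97, - 14,490/13,375/8,194,342, 394, 868] 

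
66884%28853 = 9178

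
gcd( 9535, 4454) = 1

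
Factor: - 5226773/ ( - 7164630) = 2^( - 1)*3^( -2) * 5^( - 1 ) * 11^( - 1) * 23^1 * 7237^ ( - 1) * 227251^1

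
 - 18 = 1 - 19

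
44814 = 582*77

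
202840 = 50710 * 4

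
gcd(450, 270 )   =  90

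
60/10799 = 60/10799=   0.01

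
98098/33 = 2972 +2/3 = 2972.67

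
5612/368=61/4 =15.25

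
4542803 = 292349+4250454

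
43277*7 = 302939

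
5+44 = 49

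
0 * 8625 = 0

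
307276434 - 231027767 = 76248667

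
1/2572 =1/2572 = 0.00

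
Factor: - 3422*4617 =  - 15799374 = - 2^1*3^5*19^1*29^1*59^1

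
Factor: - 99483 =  - 3^1 *33161^1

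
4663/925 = 5 + 38/925 = 5.04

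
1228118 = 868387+359731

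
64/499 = 64/499 = 0.13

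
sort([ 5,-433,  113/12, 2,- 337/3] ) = [ - 433,  -  337/3, 2 , 5,113/12 ]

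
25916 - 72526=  - 46610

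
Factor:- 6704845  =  - 5^1*7^1*23^1 * 8329^1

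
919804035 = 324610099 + 595193936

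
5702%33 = 26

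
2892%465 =102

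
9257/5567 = 9257/5567 = 1.66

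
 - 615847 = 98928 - 714775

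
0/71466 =0 = 0.00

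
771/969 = 257/323 = 0.80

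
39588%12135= 3183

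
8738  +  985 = 9723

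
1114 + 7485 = 8599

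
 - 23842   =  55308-79150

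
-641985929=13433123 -655419052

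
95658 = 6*15943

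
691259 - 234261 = 456998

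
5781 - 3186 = 2595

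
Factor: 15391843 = 19^1*67^1*107^1*113^1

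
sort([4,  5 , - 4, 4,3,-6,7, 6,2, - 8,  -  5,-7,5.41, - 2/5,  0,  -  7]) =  [ - 8,- 7,-7,-6, - 5,  -  4, - 2/5, 0, 2,3, 4,4,5, 5.41, 6, 7]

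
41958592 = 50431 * 832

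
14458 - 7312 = 7146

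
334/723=334/723 = 0.46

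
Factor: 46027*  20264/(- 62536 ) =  - 116586391/7817  =  - 17^1 * 149^1*7817^( - 1 ) * 46027^1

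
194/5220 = 97/2610= 0.04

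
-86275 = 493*(  -  175 )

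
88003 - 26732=61271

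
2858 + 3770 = 6628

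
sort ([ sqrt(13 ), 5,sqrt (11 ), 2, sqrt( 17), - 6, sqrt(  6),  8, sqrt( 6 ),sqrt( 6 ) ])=[  -  6, 2, sqrt( 6), sqrt(6 ),  sqrt(6 ), sqrt( 11),sqrt(13 ), sqrt(17 ) , 5, 8] 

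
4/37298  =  2/18649   =  0.00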